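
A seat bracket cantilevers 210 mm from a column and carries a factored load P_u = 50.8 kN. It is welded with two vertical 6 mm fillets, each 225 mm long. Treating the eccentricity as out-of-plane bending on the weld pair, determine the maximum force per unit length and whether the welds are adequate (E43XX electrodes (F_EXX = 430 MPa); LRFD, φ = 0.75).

f_max ≈ 642 N/mm; adequate

L_w = 2 × 225 = 450 mm; section modulus (unit throat) S = 2 × L²/6 = 16880 mm².
Direct shear f_v = P/L_w = 50.8×10³/450 = 112.9 N/mm.
Moment M = P × e = 50.8×10³ × 210 = 10668000 N·mm; bending f_b = M/S = 632.2 N/mm.
f_max = √(f_v² + f_b²) = √(112.9² + 632.2²) = 642.2 N/mm.
φr_n = 0.75 × 0.6 × 430 × (0.707 × 6) = 820.8 N/mm → adequate.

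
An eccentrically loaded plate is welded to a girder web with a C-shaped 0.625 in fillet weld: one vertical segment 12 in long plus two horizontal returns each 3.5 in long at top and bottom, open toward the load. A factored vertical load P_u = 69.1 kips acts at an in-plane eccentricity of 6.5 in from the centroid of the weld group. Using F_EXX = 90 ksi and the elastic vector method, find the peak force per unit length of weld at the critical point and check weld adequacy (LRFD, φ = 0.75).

f_max ≈ 9.32 kip/in; adequate

Total weld length L_w = 19 in. Treat welds as unit-width lines.
Centroid: x̄ = 2×3.5×1.75 / 19 = 0.6447 in from the vertical weld.
Polar moment about centroid: J = I_x + I_y = [12³/12 + 2×3.5×6²] + [12×0.6447² + 2(3.5³/12 + 3.5×1.105²)] = 416.7 in³.
Direct shear f_v = P/L_w = 69.1 / 19 = 3.637 kip/in (vertical).
Torsion M = P·e = 69.1 × 6.5 = 449.15 kip·in.
Critical point at (x, y) = (2.855, 6) from centroid. f_tx = M·y/J = 6.467 kip/in; f_ty = M·x/J = 3.078 kip/in.
Resultant f_max = √[f_tx² + (f_v + f_ty)²] = √[6.467² + (3.637 + 3.078)²] = 9.323 kip/in.
Capacity per unit length: φr_n = 0.75 × 0.6 × 90 × (0.707 × 0.625) = 17.9 kip/in.
9.323 ≤ 17.9 → adequate.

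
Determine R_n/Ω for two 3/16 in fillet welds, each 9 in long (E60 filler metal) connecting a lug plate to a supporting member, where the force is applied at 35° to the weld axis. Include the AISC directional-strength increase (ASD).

R_n/Ω ≈ 52.3 kip

E60XX → F_EXX = 60 ksi.
t_e = 0.707 × 0.1875 = 0.1326 in; A_we = 0.1326 × 18 = 2.386 in².
Directional factor: 1.0 + 0.5 sin^1.5(35°) = 1.217.
F_nw = 0.6 × 60 × 1.217 = 43.82 ksi.
R_n/Ω = (43.82 × 2.386) / 2.0 = 52.28 kip.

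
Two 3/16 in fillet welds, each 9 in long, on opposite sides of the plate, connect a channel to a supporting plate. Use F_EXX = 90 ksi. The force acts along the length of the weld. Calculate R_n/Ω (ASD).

R_n/Ω ≈ 64.4 kips

Effective throat t_e = 0.707 × 0.1875 = 0.1326 in.
Total length L = 18 in; A_we = 0.1326 × 18 = 2.386 in².
F_nw = 0.6 F_EXX = 0.6 × 90 = 54 ksi.
R_n = 54 × 2.386 = 128.9 kips; R_n/Ω = 128.9/2.0 = 64.43 kips.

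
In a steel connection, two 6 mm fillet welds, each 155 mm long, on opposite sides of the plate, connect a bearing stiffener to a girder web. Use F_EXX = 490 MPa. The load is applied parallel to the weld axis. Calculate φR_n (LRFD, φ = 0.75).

Effective throat t_e = 0.707 × 6 = 4.242 mm.
Total length L = 310 mm; A_we = 4.242 × 310 = 1315 mm².
F_nw = 0.6 F_EXX = 0.6 × 490 = 294 MPa.
φR_n = 0.75 × 294 × 1315 × 10⁻³ = 290 kN.

φR_n ≈ 290 kN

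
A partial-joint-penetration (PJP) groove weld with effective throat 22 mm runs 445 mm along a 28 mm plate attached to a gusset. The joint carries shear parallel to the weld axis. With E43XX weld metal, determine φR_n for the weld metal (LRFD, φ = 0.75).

φR_n ≈ 1890 kN

E43XX → F_EXX = 430 MPa.
Effective throat (given) t_e = 22 mm.
A_we = 22 × 445 = 9790 mm².
F_nw = 0.6 F_EXX = 258 MPa.
φR_n = 0.75 × 258 × 9790 × 10⁻³ = 1894 kN.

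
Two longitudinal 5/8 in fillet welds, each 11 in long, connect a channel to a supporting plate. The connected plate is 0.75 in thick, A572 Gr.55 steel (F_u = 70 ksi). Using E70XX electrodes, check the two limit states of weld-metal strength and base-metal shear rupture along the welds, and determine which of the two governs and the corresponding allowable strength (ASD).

E70XX → F_EXX = 70 ksi.
t_e = 0.707 × 0.625 = 0.4419 in; L = 22 in.
Weld metal: R_n/Ω = (1/2.0) × 0.6 × 70 × 0.4419 × 22 = 204.1 kips.
Base metal (shear rupture): R_n/Ω = (1/2.0) × 0.6 × 70 × 0.75 × 22 = 346.5 kips.
Governing: weld metal.

R_n/Ω ≈ 204 kips (weld metal governs)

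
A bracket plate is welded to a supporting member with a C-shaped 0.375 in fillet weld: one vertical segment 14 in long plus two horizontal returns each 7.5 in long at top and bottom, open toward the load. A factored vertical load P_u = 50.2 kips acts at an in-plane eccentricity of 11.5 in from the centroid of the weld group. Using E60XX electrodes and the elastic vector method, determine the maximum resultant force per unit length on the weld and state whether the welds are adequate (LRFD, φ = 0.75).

E60XX → F_EXX = 60 ksi.
Total weld length L_w = 29 in. Treat welds as unit-width lines.
Centroid: x̄ = 2×7.5×3.75 / 29 = 1.94 in from the vertical weld.
Polar moment about centroid: J = I_x + I_y = [14³/12 + 2×7.5×7²] + [14×1.94² + 2(7.5³/12 + 7.5×1.81²)] = 1136 in³.
Direct shear f_v = P/L_w = 50.2 / 29 = 1.731 kip/in (vertical).
Torsion M = P·e = 50.2 × 11.5 = 577.3 kip·in.
Critical point at (x, y) = (5.56, 7) from centroid. f_tx = M·y/J = 3.558 kip/in; f_ty = M·x/J = 2.826 kip/in.
Resultant f_max = √[f_tx² + (f_v + f_ty)²] = √[3.558² + (1.731 + 2.826)²] = 5.782 kip/in.
Capacity per unit length: φr_n = 0.75 × 0.6 × 60 × (0.707 × 0.375) = 7.158 kip/in.
5.782 ≤ 7.158 → adequate.

f_max ≈ 5.78 kip/in; adequate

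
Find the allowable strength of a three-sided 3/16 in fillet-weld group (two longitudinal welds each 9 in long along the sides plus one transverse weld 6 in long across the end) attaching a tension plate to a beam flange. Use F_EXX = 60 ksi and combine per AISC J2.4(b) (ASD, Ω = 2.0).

R_n/Ω ≈ 58 kip

t_e = 0.707 × 0.1875 = 0.1326 in.
R_nwl = 0.6 × 60 × 0.1326 × 18 = 85.9 kip (longitudinal, 2 welds).
R_nwt = 0.6 × 60 × 0.1326 × 6 = 28.63 kip (transverse, base value).
(i) R_nwl + R_nwt = 114.5 kip; (ii) 0.85 R_nwl + 1.5 R_nwt = 116 kip.
R_n = max = 116 kip [governs: (ii)]; R_n/Ω = 57.98 kip.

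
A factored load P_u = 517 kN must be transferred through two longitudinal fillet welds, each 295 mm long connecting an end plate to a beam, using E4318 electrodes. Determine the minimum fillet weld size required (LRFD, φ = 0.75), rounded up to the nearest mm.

E43XX → F_EXX = 430 MPa.
Total weld length L = 590 mm.
Required throat t_e = P_u / (φ × 0.6 F_EXX × L) = 517 / (0.75 × 0.6 × 430 × 590 × 10⁻³) = 4.529 mm.
Required leg w = t_e / 0.707 = 6.405 mm → use 7 mm.

w = 7 mm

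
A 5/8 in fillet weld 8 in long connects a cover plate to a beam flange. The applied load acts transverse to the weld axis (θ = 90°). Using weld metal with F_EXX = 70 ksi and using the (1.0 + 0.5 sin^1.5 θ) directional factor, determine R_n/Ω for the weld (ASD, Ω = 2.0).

R_n/Ω ≈ 111 kip

t_e = 0.707 × 0.625 = 0.4419 in; A_we = 0.4419 × 8 = 3.535 in².
Directional factor: 1.0 + 0.5 sin^1.5(90°) = 1.5.
F_nw = 0.6 × 70 × 1.5 = 63 ksi.
R_n/Ω = (63 × 3.535) / 2.0 = 111.4 kip.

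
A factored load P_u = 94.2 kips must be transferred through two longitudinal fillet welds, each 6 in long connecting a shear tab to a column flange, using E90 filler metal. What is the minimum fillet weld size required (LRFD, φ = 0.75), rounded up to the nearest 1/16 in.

w = 5/16 in

E90XX → F_EXX = 90 ksi.
Total weld length L = 12 in.
Required throat t_e = P_u / (φ × 0.6 F_EXX × L) = 94.2 / (0.75 × 0.6 × 90 × 12) = 0.1938 in.
Required leg w = t_e / 0.707 = 0.2742 in → use 5/16 in.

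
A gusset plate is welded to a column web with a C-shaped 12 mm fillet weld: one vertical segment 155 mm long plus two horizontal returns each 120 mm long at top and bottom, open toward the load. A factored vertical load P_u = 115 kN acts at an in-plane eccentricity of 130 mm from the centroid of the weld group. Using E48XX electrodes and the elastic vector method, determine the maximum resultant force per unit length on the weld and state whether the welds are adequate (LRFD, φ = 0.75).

f_max ≈ 950 N/mm; adequate

E48XX → F_EXX = 480 MPa.
Total weld length L_w = 395 mm. Treat welds as unit-width lines.
Centroid: x̄ = 2×120×60 / 395 = 36.46 mm from the vertical weld.
Polar moment about centroid: J = I_x + I_y = [155³/12 + 2×120×77.5²] + [155×36.46² + 2(120³/12 + 120×23.54²)] = 2379000 mm³.
Direct shear f_v = P/L_w = 115×10³ / 395 = 291.1 N/mm (vertical).
Torsion M = P·e = 115×10³ × 130 = 14950000 N·mm.
Critical point at (x, y) = (83.54, 77.5) from centroid. f_tx = M·y/J = 487.1 N/mm; f_ty = M·x/J = 525 N/mm.
Resultant f_max = √[f_tx² + (f_v + f_ty)²] = √[487.1² + (291.1 + 525)²] = 950.5 N/mm.
Capacity per unit length: φr_n = 0.75 × 0.6 × 480 × (0.707 × 12) = 1833 N/mm.
950.5 ≤ 1833 → adequate.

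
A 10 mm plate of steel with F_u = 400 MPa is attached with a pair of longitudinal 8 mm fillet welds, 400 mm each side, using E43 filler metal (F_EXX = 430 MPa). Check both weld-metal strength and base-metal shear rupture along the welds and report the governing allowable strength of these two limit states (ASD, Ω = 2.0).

R_n/Ω ≈ 584 kN (weld metal governs)

t_e = 0.707 × 8 = 5.656 mm; L = 800 mm.
Weld metal: R_n/Ω = (1/2.0) × 0.6 × 430 × 5.656 × 800 × 10⁻³ = 583.7 kN.
Base metal (shear rupture): R_n/Ω = (1/2.0) × 0.6 × 400 × 10 × 800 × 10⁻³ = 960 kN.
Governing: weld metal.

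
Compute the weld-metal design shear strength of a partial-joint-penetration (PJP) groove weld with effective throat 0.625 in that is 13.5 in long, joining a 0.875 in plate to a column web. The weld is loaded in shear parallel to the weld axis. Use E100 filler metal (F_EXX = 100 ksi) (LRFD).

φR_n ≈ 380 kips

Effective throat (given) t_e = 0.625 in.
A_we = 0.625 × 13.5 = 8.438 in².
F_nw = 0.6 F_EXX = 60 ksi.
φR_n = 0.75 × 60 × 8.438 = 379.7 kips.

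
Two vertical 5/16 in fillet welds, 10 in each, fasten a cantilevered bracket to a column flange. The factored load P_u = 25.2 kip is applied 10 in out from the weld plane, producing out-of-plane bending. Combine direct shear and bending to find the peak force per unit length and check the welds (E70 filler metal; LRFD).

f_max ≈ 7.66 kip/in; NOT adequate

E70XX → F_EXX = 70 ksi.
L_w = 2 × 10 = 20 in; section modulus (unit throat) S = 2 × L²/6 = 33.33 in².
Direct shear f_v = P/L_w = 25.2/20 = 1.26 kip/in.
Moment M = P × e = 25.2 × 10 = 252 kip·in; bending f_b = M/S = 7.56 kip/in.
f_max = √(f_v² + f_b²) = √(1.26² + 7.56²) = 7.664 kip/in.
φr_n = 0.75 × 0.6 × 70 × (0.707 × 0.3125) = 6.96 kip/in → NOT adequate.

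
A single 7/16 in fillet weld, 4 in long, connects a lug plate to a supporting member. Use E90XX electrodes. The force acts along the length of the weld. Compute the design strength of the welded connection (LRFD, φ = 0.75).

φR_n ≈ 50.1 kips

E90XX → F_EXX = 90 ksi.
Effective throat t_e = 0.707 × 0.4375 = 0.3093 in.
Total length L = 4 in; A_we = 0.3093 × 4 = 1.237 in².
F_nw = 0.6 F_EXX = 0.6 × 90 = 54 ksi.
φR_n = 0.75 × 54 × 1.237 = 50.11 kips.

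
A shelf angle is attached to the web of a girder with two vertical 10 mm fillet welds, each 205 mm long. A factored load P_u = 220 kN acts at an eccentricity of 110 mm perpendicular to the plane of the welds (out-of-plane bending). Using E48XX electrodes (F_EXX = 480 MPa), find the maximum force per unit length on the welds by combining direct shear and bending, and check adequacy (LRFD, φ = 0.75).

L_w = 2 × 205 = 410 mm; section modulus (unit throat) S = 2 × L²/6 = 14010 mm².
Direct shear f_v = P/L_w = 220×10³/410 = 536.6 N/mm.
Moment M = P × e = 220×10³ × 110 = 24200000 N·mm; bending f_b = M/S = 1728 N/mm.
f_max = √(f_v² + f_b²) = √(536.6² + 1728²) = 1809 N/mm.
φr_n = 0.75 × 0.6 × 480 × (0.707 × 10) = 1527 N/mm → NOT adequate.

f_max ≈ 1810 N/mm; NOT adequate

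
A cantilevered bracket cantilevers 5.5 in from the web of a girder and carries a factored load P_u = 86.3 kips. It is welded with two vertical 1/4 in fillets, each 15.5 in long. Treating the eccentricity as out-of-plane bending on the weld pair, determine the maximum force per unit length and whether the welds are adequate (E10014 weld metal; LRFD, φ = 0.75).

E100XX → F_EXX = 100 ksi.
L_w = 2 × 15.5 = 31 in; section modulus (unit throat) S = 2 × L²/6 = 80.08 in².
Direct shear f_v = P/L_w = 86.3/31 = 2.784 kip/in.
Moment M = P × e = 86.3 × 5.5 = 474.65 kip·in; bending f_b = M/S = 5.927 kip/in.
f_max = √(f_v² + f_b²) = √(2.784² + 5.927²) = 6.548 kip/in.
φr_n = 0.75 × 0.6 × 100 × (0.707 × 0.25) = 7.954 kip/in → adequate.

f_max ≈ 6.55 kip/in; adequate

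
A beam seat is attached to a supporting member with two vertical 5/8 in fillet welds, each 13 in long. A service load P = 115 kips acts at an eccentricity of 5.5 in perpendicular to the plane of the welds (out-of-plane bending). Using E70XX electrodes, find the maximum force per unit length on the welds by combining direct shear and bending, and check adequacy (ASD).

E70XX → F_EXX = 70 ksi.
L_w = 2 × 13 = 26 in; section modulus (unit throat) S = 2 × L²/6 = 56.33 in².
Direct shear f_v = P/L_w = 115/26 = 4.423 kip/in.
Moment M = P × e = 115 × 5.5 = 632.5 kip·in; bending f_b = M/S = 11.23 kip/in.
f_max = √(f_v² + f_b²) = √(4.423² + 11.23²) = 12.07 kip/in.
r_n/Ω = (1/2.0) × 0.6 × 70 × (0.707 × 0.625) = 9.279 kip/in → NOT adequate.

f_max ≈ 12.1 kip/in; NOT adequate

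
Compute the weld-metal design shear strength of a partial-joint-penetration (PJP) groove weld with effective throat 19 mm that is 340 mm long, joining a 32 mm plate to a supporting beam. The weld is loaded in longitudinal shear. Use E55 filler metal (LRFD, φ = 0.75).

E55XX → F_EXX = 550 MPa.
Effective throat (given) t_e = 19 mm.
A_we = 19 × 340 = 6460 mm².
F_nw = 0.6 F_EXX = 330 MPa.
φR_n = 0.75 × 330 × 6460 × 10⁻³ = 1599 kN.

φR_n ≈ 1600 kN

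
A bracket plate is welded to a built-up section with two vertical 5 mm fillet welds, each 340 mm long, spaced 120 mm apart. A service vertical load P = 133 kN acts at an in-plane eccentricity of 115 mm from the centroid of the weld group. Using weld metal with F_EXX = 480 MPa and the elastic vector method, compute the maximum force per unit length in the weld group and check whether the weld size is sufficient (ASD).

f_max ≈ 415 N/mm; adequate

Total weld length L_w = 680 mm. Treat welds as unit-width lines.
Polar moment about centroid: J = 2[d³/12 + d(b/2)²] = 2[340³/12 + 340×60²] = 8999000 mm³.
Direct shear f_v = P/L_w = 133×10³ / 680 = 195.6 N/mm (vertical).
Torsion M = P·e = 133×10³ × 115 = 15295000 N·mm.
Critical point at (x, y) = (60, 170) from centroid. f_tx = M·y/J = 288.9 N/mm; f_ty = M·x/J = 102 N/mm.
Resultant f_max = √[f_tx² + (f_v + f_ty)²] = √[288.9² + (195.6 + 102)²] = 414.8 N/mm.
Capacity per unit length: r_n/Ω = (1/2.0) × 0.6 × 480 × (0.707 × 5) = 509 N/mm.
414.8 ≤ 509 → adequate.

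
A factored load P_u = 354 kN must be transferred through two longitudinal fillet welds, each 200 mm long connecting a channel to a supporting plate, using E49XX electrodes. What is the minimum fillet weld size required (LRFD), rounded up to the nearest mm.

w = 6 mm

E49XX → F_EXX = 490 MPa.
Total weld length L = 400 mm.
Required throat t_e = P_u / (φ × 0.6 F_EXX × L) = 354 / (0.75 × 0.6 × 490 × 400 × 10⁻³) = 4.014 mm.
Required leg w = t_e / 0.707 = 5.677 mm → use 6 mm.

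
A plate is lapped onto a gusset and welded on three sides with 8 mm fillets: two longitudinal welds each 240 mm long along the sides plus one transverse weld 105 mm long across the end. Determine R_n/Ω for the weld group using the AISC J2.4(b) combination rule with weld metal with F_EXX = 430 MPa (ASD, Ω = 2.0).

t_e = 0.707 × 8 = 5.656 mm.
R_nwl = 0.6 × 430 × 5.656 × 480 × 10⁻³ = 700.4 kN (longitudinal, 2 welds).
R_nwt = 0.6 × 430 × 5.656 × 105 × 10⁻³ = 153.2 kN (transverse, base value).
(i) R_nwl + R_nwt = 853.7 kN; (ii) 0.85 R_nwl + 1.5 R_nwt = 825.2 kN.
R_n = max = 853.7 kN [governs: (i)]; R_n/Ω = 426.8 kN.

R_n/Ω ≈ 427 kN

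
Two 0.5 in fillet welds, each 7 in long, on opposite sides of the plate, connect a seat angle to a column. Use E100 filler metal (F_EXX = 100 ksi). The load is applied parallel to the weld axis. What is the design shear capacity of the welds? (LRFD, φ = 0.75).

Effective throat t_e = 0.707 × 0.5 = 0.3535 in.
Total length L = 14 in; A_we = 0.3535 × 14 = 4.949 in².
F_nw = 0.6 F_EXX = 0.6 × 100 = 60 ksi.
φR_n = 0.75 × 60 × 4.949 = 222.7 kips.

φR_n ≈ 223 kips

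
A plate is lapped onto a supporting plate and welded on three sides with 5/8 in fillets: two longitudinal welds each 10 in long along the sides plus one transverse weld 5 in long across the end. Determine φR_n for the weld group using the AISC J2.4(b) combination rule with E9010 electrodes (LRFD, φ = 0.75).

E90XX → F_EXX = 90 ksi.
t_e = 0.707 × 0.625 = 0.4419 in.
R_nwl = 0.6 × 90 × 0.4419 × 20 = 477.2 kips (longitudinal, 2 welds).
R_nwt = 0.6 × 90 × 0.4419 × 5 = 119.3 kips (transverse, base value).
(i) R_nwl + R_nwt = 596.5 kips; (ii) 0.85 R_nwl + 1.5 R_nwt = 584.6 kips.
R_n = max = 596.5 kips [governs: (i)]; φR_n = 447.4 kips.

φR_n ≈ 447 kips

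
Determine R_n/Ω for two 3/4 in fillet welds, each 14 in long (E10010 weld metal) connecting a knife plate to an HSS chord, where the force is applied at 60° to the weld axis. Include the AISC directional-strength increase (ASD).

E100XX → F_EXX = 100 ksi.
t_e = 0.707 × 0.75 = 0.5302 in; A_we = 0.5302 × 28 = 14.85 in².
Directional factor: 1.0 + 0.5 sin^1.5(60°) = 1.403.
F_nw = 0.6 × 100 × 1.403 = 84.18 ksi.
R_n/Ω = (84.18 × 14.85) / 2.0 = 624.9 kips.

R_n/Ω ≈ 625 kips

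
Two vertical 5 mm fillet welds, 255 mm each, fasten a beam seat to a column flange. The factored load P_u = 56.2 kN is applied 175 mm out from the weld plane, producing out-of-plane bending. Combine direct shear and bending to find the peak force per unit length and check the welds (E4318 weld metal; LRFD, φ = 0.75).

E43XX → F_EXX = 430 MPa.
L_w = 2 × 255 = 510 mm; section modulus (unit throat) S = 2 × L²/6 = 21680 mm².
Direct shear f_v = P/L_w = 56.2×10³/510 = 110.2 N/mm.
Moment M = P × e = 56.2×10³ × 175 = 9835000 N·mm; bending f_b = M/S = 453.7 N/mm.
f_max = √(f_v² + f_b²) = √(110.2² + 453.7²) = 466.9 N/mm.
φr_n = 0.75 × 0.6 × 430 × (0.707 × 5) = 684 N/mm → adequate.

f_max ≈ 467 N/mm; adequate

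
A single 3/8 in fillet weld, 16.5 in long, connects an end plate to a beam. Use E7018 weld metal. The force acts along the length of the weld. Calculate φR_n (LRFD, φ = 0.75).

φR_n ≈ 138 kip

E70XX → F_EXX = 70 ksi.
Effective throat t_e = 0.707 × 0.375 = 0.2651 in.
Total length L = 16.5 in; A_we = 0.2651 × 16.5 = 4.375 in².
F_nw = 0.6 F_EXX = 0.6 × 70 = 42 ksi.
φR_n = 0.75 × 42 × 4.375 = 137.8 kip.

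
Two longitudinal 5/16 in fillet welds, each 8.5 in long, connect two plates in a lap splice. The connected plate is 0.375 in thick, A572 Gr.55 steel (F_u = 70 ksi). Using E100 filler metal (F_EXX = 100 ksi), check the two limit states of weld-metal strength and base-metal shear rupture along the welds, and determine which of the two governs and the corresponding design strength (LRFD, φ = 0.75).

φR_n ≈ 169 kip (weld metal governs)

t_e = 0.707 × 0.3125 = 0.2209 in; L = 17 in.
Weld metal: φR_n = 0.75 × 0.6 × 100 × 0.2209 × 17 = 169 kip.
Base metal (shear rupture): φR_n = 0.75 × 0.6 × 70 × 0.375 × 17 = 200.8 kip.
Governing: weld metal.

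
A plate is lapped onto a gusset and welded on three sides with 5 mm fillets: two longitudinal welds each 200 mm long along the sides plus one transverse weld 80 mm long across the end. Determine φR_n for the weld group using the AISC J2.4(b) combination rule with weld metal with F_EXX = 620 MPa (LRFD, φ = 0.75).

φR_n ≈ 473 kN

t_e = 0.707 × 5 = 3.535 mm.
R_nwl = 0.6 × 620 × 3.535 × 400 × 10⁻³ = 526 kN (longitudinal, 2 welds).
R_nwt = 0.6 × 620 × 3.535 × 80 × 10⁻³ = 105.2 kN (transverse, base value).
(i) R_nwl + R_nwt = 631.2 kN; (ii) 0.85 R_nwl + 1.5 R_nwt = 604.9 kN.
R_n = max = 631.2 kN [governs: (i)]; φR_n = 473.4 kN.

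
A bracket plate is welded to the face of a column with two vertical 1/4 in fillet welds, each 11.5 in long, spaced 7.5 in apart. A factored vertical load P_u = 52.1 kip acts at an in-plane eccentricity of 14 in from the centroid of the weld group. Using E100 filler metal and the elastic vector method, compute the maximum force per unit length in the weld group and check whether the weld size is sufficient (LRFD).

f_max ≈ 10.1 kip/in; NOT adequate

E100XX → F_EXX = 100 ksi.
Total weld length L_w = 23 in. Treat welds as unit-width lines.
Polar moment about centroid: J = 2[d³/12 + d(b/2)²] = 2[11.5³/12 + 11.5×3.75²] = 576.9 in³.
Direct shear f_v = P/L_w = 52.1 / 23 = 2.265 kip/in (vertical).
Torsion M = P·e = 52.1 × 14 = 729.4 kip·in.
Critical point at (x, y) = (3.75, 5.75) from centroid. f_tx = M·y/J = 7.27 kip/in; f_ty = M·x/J = 4.741 kip/in.
Resultant f_max = √[f_tx² + (f_v + f_ty)²] = √[7.27² + (2.265 + 4.741)²] = 10.1 kip/in.
Capacity per unit length: φr_n = 0.75 × 0.6 × 100 × (0.707 × 0.25) = 7.954 kip/in.
10.1 > 7.954 → NOT adequate.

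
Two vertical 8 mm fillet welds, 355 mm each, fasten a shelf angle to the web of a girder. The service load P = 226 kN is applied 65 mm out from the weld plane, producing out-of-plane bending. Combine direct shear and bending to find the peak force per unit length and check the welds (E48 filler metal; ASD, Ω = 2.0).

f_max ≈ 473 N/mm; adequate

E48XX → F_EXX = 480 MPa.
L_w = 2 × 355 = 710 mm; section modulus (unit throat) S = 2 × L²/6 = 42010 mm².
Direct shear f_v = P/L_w = 226×10³/710 = 318.3 N/mm.
Moment M = P × e = 226×10³ × 65 = 14690000 N·mm; bending f_b = M/S = 349.7 N/mm.
f_max = √(f_v² + f_b²) = √(318.3² + 349.7²) = 472.9 N/mm.
r_n/Ω = (1/2.0) × 0.6 × 480 × (0.707 × 8) = 814.5 N/mm → adequate.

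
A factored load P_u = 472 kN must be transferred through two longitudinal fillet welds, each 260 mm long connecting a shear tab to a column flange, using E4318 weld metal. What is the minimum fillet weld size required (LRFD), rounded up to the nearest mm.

w = 7 mm

E43XX → F_EXX = 430 MPa.
Total weld length L = 520 mm.
Required throat t_e = P_u / (φ × 0.6 F_EXX × L) = 472 / (0.75 × 0.6 × 430 × 520 × 10⁻³) = 4.691 mm.
Required leg w = t_e / 0.707 = 6.635 mm → use 7 mm.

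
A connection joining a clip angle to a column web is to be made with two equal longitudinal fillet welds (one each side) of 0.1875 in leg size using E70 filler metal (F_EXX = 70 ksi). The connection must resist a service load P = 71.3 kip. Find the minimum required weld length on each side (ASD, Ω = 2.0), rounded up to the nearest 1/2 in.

Throat t_e = 0.707 × 0.1875 = 0.1326 in.
r_n/Ω = (0.6 × 70 × 0.1326) / 2.0 = 2.784 kip/in.
L_req = P / (r_n/Ω) = 71.3 / 2.784 = 25.61 in total.
Per side: 25.61 / 2 = 12.81 in.
Round up → use L = 13 in on each side.

L = 13 in on each side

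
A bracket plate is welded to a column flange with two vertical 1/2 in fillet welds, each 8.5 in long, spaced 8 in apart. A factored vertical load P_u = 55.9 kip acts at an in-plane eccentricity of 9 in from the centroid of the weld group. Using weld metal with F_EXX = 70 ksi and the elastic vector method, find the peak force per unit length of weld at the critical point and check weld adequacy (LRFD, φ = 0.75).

f_max ≈ 10.4 kip/in; adequate

Total weld length L_w = 17 in. Treat welds as unit-width lines.
Polar moment about centroid: J = 2[d³/12 + d(b/2)²] = 2[8.5³/12 + 8.5×4²] = 374.4 in³.
Direct shear f_v = P/L_w = 55.9 / 17 = 3.288 kip/in (vertical).
Torsion M = P·e = 55.9 × 9 = 503.1 kip·in.
Critical point at (x, y) = (4, 4.25) from centroid. f_tx = M·y/J = 5.712 kip/in; f_ty = M·x/J = 5.376 kip/in.
Resultant f_max = √[f_tx² + (f_v + f_ty)²] = √[5.712² + (3.288 + 5.376)²] = 10.38 kip/in.
Capacity per unit length: φr_n = 0.75 × 0.6 × 70 × (0.707 × 0.5) = 11.14 kip/in.
10.38 ≤ 11.14 → adequate.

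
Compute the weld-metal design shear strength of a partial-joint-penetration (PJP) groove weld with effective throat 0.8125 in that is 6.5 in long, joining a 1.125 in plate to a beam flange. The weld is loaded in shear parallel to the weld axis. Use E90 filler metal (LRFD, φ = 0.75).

φR_n ≈ 214 kips

E90XX → F_EXX = 90 ksi.
Effective throat (given) t_e = 0.8125 in.
A_we = 0.8125 × 6.5 = 5.281 in².
F_nw = 0.6 F_EXX = 54 ksi.
φR_n = 0.75 × 54 × 5.281 = 213.9 kips.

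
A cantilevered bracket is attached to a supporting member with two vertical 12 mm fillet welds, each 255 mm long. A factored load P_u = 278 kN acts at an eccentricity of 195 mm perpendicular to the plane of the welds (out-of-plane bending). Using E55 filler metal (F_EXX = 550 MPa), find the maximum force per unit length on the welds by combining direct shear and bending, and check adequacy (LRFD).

L_w = 2 × 255 = 510 mm; section modulus (unit throat) S = 2 × L²/6 = 21680 mm².
Direct shear f_v = P/L_w = 278×10³/510 = 545.1 N/mm.
Moment M = P × e = 278×10³ × 195 = 54210000 N·mm; bending f_b = M/S = 2501 N/mm.
f_max = √(f_v² + f_b²) = √(545.1² + 2501²) = 2560 N/mm.
φr_n = 0.75 × 0.6 × 550 × (0.707 × 12) = 2100 N/mm → NOT adequate.

f_max ≈ 2560 N/mm; NOT adequate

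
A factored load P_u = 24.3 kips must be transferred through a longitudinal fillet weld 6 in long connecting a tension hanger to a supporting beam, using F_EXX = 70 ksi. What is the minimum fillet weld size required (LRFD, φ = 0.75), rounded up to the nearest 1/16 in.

w = 3/16 in

Total weld length L = 6 in.
Required throat t_e = P_u / (φ × 0.6 F_EXX × L) = 24.3 / (0.75 × 0.6 × 70 × 6) = 0.1286 in.
Required leg w = t_e / 0.707 = 0.1819 in → use 3/16 in.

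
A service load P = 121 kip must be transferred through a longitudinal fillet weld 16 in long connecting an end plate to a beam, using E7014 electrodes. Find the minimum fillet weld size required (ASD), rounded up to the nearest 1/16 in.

w = 9/16 in

E70XX → F_EXX = 70 ksi.
Total weld length L = 16 in.
Required throat t_e = P × Ω / (0.6 F_EXX × L) = 121 × 2.0 / (0.6 × 70 × 16) = 0.3601 in.
Required leg w = t_e / 0.707 = 0.5094 in → use 9/16 in.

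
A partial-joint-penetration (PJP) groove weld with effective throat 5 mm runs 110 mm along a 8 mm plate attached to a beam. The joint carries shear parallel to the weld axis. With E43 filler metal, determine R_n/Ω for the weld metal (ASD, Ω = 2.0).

R_n/Ω ≈ 71 kN

E43XX → F_EXX = 430 MPa.
Effective throat (given) t_e = 5 mm.
A_we = 5 × 110 = 550 mm².
F_nw = 0.6 F_EXX = 258 MPa.
R_n/Ω = (258 × 550) / 2.0 × 10⁻³ = 70.95 kN.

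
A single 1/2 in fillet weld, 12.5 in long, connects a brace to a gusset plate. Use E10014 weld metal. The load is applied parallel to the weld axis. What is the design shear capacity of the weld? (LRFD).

φR_n ≈ 199 kips

E100XX → F_EXX = 100 ksi.
Effective throat t_e = 0.707 × 0.5 = 0.3535 in.
Total length L = 12.5 in; A_we = 0.3535 × 12.5 = 4.419 in².
F_nw = 0.6 F_EXX = 0.6 × 100 = 60 ksi.
φR_n = 0.75 × 60 × 4.419 = 198.8 kips.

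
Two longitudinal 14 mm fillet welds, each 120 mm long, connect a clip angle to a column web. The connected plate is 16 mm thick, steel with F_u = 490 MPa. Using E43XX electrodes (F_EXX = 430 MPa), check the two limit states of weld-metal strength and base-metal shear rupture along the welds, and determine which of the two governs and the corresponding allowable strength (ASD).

R_n/Ω ≈ 306 kN (weld metal governs)

t_e = 0.707 × 14 = 9.898 mm; L = 240 mm.
Weld metal: R_n/Ω = (1/2.0) × 0.6 × 430 × 9.898 × 240 × 10⁻³ = 306.4 kN.
Base metal (shear rupture): R_n/Ω = (1/2.0) × 0.6 × 490 × 16 × 240 × 10⁻³ = 564.5 kN.
Governing: weld metal.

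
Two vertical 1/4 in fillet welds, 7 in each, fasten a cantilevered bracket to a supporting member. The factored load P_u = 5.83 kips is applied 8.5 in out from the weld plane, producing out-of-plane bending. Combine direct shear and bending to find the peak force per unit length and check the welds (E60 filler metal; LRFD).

f_max ≈ 3.06 kip/in; adequate

E60XX → F_EXX = 60 ksi.
L_w = 2 × 7 = 14 in; section modulus (unit throat) S = 2 × L²/6 = 16.33 in².
Direct shear f_v = P/L_w = 5.83/14 = 0.4164 kip/in.
Moment M = P × e = 5.83 × 8.5 = 49.555 kip·in; bending f_b = M/S = 3.034 kip/in.
f_max = √(f_v² + f_b²) = √(0.4164² + 3.034²) = 3.062 kip/in.
φr_n = 0.75 × 0.6 × 60 × (0.707 × 0.25) = 4.772 kip/in → adequate.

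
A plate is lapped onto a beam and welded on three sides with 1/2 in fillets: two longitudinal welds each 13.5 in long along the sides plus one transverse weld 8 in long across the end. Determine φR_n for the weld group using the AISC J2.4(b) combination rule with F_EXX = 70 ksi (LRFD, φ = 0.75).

φR_n ≈ 390 kips

t_e = 0.707 × 0.5 = 0.3535 in.
R_nwl = 0.6 × 70 × 0.3535 × 27 = 400.9 kips (longitudinal, 2 welds).
R_nwt = 0.6 × 70 × 0.3535 × 8 = 118.8 kips (transverse, base value).
(i) R_nwl + R_nwt = 519.6 kips; (ii) 0.85 R_nwl + 1.5 R_nwt = 518.9 kips.
R_n = max = 519.6 kips [governs: (i)]; φR_n = 389.7 kips.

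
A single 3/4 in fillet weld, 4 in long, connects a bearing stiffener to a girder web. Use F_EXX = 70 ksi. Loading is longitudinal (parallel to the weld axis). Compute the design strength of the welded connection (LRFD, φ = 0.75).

φR_n ≈ 66.8 kips

Effective throat t_e = 0.707 × 0.75 = 0.5302 in.
Total length L = 4 in; A_we = 0.5302 × 4 = 2.121 in².
F_nw = 0.6 F_EXX = 0.6 × 70 = 42 ksi.
φR_n = 0.75 × 42 × 2.121 = 66.81 kips.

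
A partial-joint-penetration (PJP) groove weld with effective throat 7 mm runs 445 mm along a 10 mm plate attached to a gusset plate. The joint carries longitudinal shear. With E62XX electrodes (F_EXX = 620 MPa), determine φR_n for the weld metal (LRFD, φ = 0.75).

Effective throat (given) t_e = 7 mm.
A_we = 7 × 445 = 3115 mm².
F_nw = 0.6 F_EXX = 372 MPa.
φR_n = 0.75 × 372 × 3115 × 10⁻³ = 869.1 kN.

φR_n ≈ 869 kN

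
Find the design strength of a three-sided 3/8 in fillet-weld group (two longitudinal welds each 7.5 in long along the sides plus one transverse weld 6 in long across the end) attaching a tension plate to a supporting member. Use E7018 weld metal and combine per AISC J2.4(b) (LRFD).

φR_n ≈ 182 kip

E70XX → F_EXX = 70 ksi.
t_e = 0.707 × 0.375 = 0.2651 in.
R_nwl = 0.6 × 70 × 0.2651 × 15 = 167 kip (longitudinal, 2 welds).
R_nwt = 0.6 × 70 × 0.2651 × 6 = 66.81 kip (transverse, base value).
(i) R_nwl + R_nwt = 233.8 kip; (ii) 0.85 R_nwl + 1.5 R_nwt = 242.2 kip.
R_n = max = 242.2 kip [governs: (ii)]; φR_n = 181.6 kip.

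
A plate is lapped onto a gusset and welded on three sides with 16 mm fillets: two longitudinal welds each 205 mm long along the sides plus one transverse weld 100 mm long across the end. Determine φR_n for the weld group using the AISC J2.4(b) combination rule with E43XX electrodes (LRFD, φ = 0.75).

E43XX → F_EXX = 430 MPa.
t_e = 0.707 × 16 = 11.31 mm.
R_nwl = 0.6 × 430 × 11.31 × 410 × 10⁻³ = 1197 kN (longitudinal, 2 welds).
R_nwt = 0.6 × 430 × 11.31 × 100 × 10⁻³ = 291.8 kN (transverse, base value).
(i) R_nwl + R_nwt = 1488 kN; (ii) 0.85 R_nwl + 1.5 R_nwt = 1455 kN.
R_n = max = 1488 kN [governs: (i)]; φR_n = 1116 kN.

φR_n ≈ 1120 kN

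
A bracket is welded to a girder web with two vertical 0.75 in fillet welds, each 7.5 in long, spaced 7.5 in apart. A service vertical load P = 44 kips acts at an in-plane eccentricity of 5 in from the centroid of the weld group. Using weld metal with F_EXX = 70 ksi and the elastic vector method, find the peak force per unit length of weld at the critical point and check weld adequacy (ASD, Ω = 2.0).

f_max ≈ 6.56 kip/in; adequate

Total weld length L_w = 15 in. Treat welds as unit-width lines.
Polar moment about centroid: J = 2[d³/12 + d(b/2)²] = 2[7.5³/12 + 7.5×3.75²] = 281.2 in³.
Direct shear f_v = P/L_w = 44 / 15 = 2.933 kip/in (vertical).
Torsion M = P·e = 44 × 5 = 220 kip·in.
Critical point at (x, y) = (3.75, 3.75) from centroid. f_tx = M·y/J = 2.933 kip/in; f_ty = M·x/J = 2.933 kip/in.
Resultant f_max = √[f_tx² + (f_v + f_ty)²] = √[2.933² + (2.933 + 2.933)²] = 6.559 kip/in.
Capacity per unit length: r_n/Ω = (1/2.0) × 0.6 × 70 × (0.707 × 0.75) = 11.14 kip/in.
6.559 ≤ 11.14 → adequate.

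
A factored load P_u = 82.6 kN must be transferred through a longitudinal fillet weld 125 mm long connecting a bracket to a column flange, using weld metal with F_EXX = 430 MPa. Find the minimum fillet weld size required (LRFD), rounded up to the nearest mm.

Total weld length L = 125 mm.
Required throat t_e = P_u / (φ × 0.6 F_EXX × L) = 82.6 / (0.75 × 0.6 × 430 × 125 × 10⁻³) = 3.415 mm.
Required leg w = t_e / 0.707 = 4.83 mm → use 5 mm.

w = 5 mm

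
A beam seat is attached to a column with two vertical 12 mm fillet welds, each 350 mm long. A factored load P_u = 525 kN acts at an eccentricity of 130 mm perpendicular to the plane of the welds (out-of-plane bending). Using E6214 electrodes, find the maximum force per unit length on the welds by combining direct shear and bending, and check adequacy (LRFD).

E62XX → F_EXX = 620 MPa.
L_w = 2 × 350 = 700 mm; section modulus (unit throat) S = 2 × L²/6 = 40830 mm².
Direct shear f_v = P/L_w = 525×10³/700 = 750 N/mm.
Moment M = P × e = 525×10³ × 130 = 68250000 N·mm; bending f_b = M/S = 1671 N/mm.
f_max = √(f_v² + f_b²) = √(750² + 1671²) = 1832 N/mm.
φr_n = 0.75 × 0.6 × 620 × (0.707 × 12) = 2367 N/mm → adequate.

f_max ≈ 1830 N/mm; adequate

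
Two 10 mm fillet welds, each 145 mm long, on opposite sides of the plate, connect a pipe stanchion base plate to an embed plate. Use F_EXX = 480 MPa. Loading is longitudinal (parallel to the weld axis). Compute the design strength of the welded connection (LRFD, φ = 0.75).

Effective throat t_e = 0.707 × 10 = 7.07 mm.
Total length L = 290 mm; A_we = 7.07 × 290 = 2050 mm².
F_nw = 0.6 F_EXX = 0.6 × 480 = 288 MPa.
φR_n = 0.75 × 288 × 2050 × 10⁻³ = 442.9 kN.

φR_n ≈ 443 kN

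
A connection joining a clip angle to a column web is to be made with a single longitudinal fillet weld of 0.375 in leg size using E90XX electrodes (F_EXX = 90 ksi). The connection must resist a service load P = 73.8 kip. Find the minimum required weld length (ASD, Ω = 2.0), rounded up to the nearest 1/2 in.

Throat t_e = 0.707 × 0.375 = 0.2651 in.
r_n/Ω = (0.6 × 90 × 0.2651) / 2.0 = 7.158 kip/in.
L_req = P / (r_n/Ω) = 73.8 / 7.158 = 10.31 in total.
Round up → use L = 10.5 in.

L = 10.5 in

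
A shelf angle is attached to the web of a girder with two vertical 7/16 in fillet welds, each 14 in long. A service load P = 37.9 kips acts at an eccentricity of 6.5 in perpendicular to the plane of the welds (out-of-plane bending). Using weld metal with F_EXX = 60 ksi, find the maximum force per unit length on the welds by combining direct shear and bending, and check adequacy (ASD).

L_w = 2 × 14 = 28 in; section modulus (unit throat) S = 2 × L²/6 = 65.33 in².
Direct shear f_v = P/L_w = 37.9/28 = 1.354 kip/in.
Moment M = P × e = 37.9 × 6.5 = 246.35 kip·in; bending f_b = M/S = 3.771 kip/in.
f_max = √(f_v² + f_b²) = √(1.354² + 3.771²) = 4.006 kip/in.
r_n/Ω = (1/2.0) × 0.6 × 60 × (0.707 × 0.4375) = 5.568 kip/in → adequate.

f_max ≈ 4.01 kip/in; adequate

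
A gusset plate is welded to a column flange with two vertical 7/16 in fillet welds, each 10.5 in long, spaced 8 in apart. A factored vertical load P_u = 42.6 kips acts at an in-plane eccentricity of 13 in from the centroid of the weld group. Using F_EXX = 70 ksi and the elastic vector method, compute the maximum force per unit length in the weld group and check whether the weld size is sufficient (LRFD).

f_max ≈ 8.3 kip/in; adequate

Total weld length L_w = 21 in. Treat welds as unit-width lines.
Polar moment about centroid: J = 2[d³/12 + d(b/2)²] = 2[10.5³/12 + 10.5×4²] = 528.9 in³.
Direct shear f_v = P/L_w = 42.6 / 21 = 2.029 kip/in (vertical).
Torsion M = P·e = 42.6 × 13 = 553.8 kip·in.
Critical point at (x, y) = (4, 5.25) from centroid. f_tx = M·y/J = 5.497 kip/in; f_ty = M·x/J = 4.188 kip/in.
Resultant f_max = √[f_tx² + (f_v + f_ty)²] = √[5.497² + (2.029 + 4.188)²] = 8.298 kip/in.
Capacity per unit length: φr_n = 0.75 × 0.6 × 70 × (0.707 × 0.4375) = 9.743 kip/in.
8.298 ≤ 9.743 → adequate.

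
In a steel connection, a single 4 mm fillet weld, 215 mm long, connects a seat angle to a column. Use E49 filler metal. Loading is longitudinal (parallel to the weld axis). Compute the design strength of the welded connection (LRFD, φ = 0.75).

φR_n ≈ 134 kN

E49XX → F_EXX = 490 MPa.
Effective throat t_e = 0.707 × 4 = 2.828 mm.
Total length L = 215 mm; A_we = 2.828 × 215 = 608 mm².
F_nw = 0.6 F_EXX = 0.6 × 490 = 294 MPa.
φR_n = 0.75 × 294 × 608 × 10⁻³ = 134.1 kN.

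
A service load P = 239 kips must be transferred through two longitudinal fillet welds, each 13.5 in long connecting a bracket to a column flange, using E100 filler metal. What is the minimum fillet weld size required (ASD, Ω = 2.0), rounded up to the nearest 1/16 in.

w = 7/16 in

E100XX → F_EXX = 100 ksi.
Total weld length L = 27 in.
Required throat t_e = P × Ω / (0.6 F_EXX × L) = 239 × 2.0 / (0.6 × 100 × 27) = 0.2951 in.
Required leg w = t_e / 0.707 = 0.4173 in → use 7/16 in.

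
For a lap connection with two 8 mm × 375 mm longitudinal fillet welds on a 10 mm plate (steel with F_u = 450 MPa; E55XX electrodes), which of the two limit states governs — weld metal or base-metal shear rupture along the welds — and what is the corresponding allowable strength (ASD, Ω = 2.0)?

R_n/Ω ≈ 700 kN (weld metal governs)

E55XX → F_EXX = 550 MPa.
t_e = 0.707 × 8 = 5.656 mm; L = 750 mm.
Weld metal: R_n/Ω = (1/2.0) × 0.6 × 550 × 5.656 × 750 × 10⁻³ = 699.9 kN.
Base metal (shear rupture): R_n/Ω = (1/2.0) × 0.6 × 450 × 10 × 750 × 10⁻³ = 1012 kN.
Governing: weld metal.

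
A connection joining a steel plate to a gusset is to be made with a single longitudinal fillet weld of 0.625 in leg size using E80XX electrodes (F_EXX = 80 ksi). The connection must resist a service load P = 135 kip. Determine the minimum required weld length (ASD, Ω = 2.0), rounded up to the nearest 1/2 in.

L = 13 in

Throat t_e = 0.707 × 0.625 = 0.4419 in.
r_n/Ω = (0.6 × 80 × 0.4419) / 2.0 = 10.6 kip/in.
L_req = P / (r_n/Ω) = 135 / 10.6 = 12.73 in total.
Round up → use L = 13 in.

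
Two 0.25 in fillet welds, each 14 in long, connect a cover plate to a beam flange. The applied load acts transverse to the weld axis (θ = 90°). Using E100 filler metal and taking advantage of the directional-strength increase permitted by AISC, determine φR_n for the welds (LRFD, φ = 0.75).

E100XX → F_EXX = 100 ksi.
t_e = 0.707 × 0.25 = 0.1767 in; A_we = 0.1767 × 28 = 4.949 in².
Directional factor: 1.0 + 0.5 sin^1.5(90°) = 1.5.
F_nw = 0.6 × 100 × 1.5 = 90 ksi.
φR_n = 0.75 × 90 × 4.949 = 334.1 kips.

φR_n ≈ 334 kips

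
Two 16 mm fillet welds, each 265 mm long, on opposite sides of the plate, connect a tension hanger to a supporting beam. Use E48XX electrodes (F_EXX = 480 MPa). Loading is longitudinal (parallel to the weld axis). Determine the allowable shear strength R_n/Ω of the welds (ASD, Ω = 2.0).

Effective throat t_e = 0.707 × 16 = 11.31 mm.
Total length L = 530 mm; A_we = 11.31 × 530 = 5995 mm².
F_nw = 0.6 F_EXX = 0.6 × 480 = 288 MPa.
R_n = 288 × 5995 × 10⁻³ = 1727 kN; R_n/Ω = 1727/2.0 = 863.3 kN.

R_n/Ω ≈ 863 kN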